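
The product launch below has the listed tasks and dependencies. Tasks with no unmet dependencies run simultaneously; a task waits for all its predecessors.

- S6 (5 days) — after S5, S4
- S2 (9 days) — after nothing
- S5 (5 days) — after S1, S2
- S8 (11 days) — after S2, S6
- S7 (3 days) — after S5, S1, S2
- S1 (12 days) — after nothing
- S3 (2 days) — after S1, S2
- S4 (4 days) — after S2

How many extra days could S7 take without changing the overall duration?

S1→S5→S6→S8 = 12+5+5+11 = 33 sets the makespan at 33 days.
S7 finishes as early as 20 and must finish by 33.
Float = 33 − 20 = 13.

13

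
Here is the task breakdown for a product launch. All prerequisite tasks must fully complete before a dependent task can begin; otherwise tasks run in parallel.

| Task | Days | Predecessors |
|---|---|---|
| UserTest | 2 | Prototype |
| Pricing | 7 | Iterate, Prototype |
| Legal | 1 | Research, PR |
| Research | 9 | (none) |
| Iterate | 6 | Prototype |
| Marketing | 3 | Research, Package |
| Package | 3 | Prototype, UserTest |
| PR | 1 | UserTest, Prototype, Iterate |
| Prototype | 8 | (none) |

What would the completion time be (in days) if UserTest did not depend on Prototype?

21

Before: longest chain Prototype→Iterate→Pricing = 8+6+7 = 21, finish 21.
Without Prototype→UserTest, UserTest's earliest start moves from 8 to 0.
New critical path: Prototype→Iterate→Pricing = 8+6+7 = 21 ⇒ 21 days.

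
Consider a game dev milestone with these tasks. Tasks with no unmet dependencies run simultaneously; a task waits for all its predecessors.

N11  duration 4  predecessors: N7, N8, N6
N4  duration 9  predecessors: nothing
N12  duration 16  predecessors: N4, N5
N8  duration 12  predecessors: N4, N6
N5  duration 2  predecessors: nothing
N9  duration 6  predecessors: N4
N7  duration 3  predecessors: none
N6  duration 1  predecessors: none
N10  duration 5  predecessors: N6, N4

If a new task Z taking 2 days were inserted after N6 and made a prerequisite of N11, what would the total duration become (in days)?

Originally the plan takes 25 days.
With Z inserted, N11 now waits for max(N7, N8, N6, Z).
New critical path: N4→N8→N11 = 9+12+4 = 25 ⇒ 25 days.

25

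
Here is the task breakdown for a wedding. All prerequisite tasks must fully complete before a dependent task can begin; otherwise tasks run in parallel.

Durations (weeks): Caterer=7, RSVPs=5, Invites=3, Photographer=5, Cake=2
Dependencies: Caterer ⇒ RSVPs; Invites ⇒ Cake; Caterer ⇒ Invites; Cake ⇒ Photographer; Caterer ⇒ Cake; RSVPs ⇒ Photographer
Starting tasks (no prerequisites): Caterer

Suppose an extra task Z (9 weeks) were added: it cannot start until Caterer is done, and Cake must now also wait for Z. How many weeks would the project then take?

Originally the project takes 17 weeks.
With Z inserted, Cake now waits for max(Invites, Caterer, Z).
New critical path: Caterer→Z→Cake→Photographer = 7+9+2+5 = 23 ⇒ 23 weeks.

23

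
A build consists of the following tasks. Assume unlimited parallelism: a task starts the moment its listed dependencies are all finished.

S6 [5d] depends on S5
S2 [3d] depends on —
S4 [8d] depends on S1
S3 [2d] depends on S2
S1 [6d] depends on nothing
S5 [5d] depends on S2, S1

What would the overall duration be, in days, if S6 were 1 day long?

14

The binding path is S1→S5→S6 = 6+5+5 = 16; finish at 16 days.
Since S6 is critical, the -4 change carries straight to that chain (now 12 days).
The binding chain switches to S1→S4 = 6+8 = 14; finish 14 days.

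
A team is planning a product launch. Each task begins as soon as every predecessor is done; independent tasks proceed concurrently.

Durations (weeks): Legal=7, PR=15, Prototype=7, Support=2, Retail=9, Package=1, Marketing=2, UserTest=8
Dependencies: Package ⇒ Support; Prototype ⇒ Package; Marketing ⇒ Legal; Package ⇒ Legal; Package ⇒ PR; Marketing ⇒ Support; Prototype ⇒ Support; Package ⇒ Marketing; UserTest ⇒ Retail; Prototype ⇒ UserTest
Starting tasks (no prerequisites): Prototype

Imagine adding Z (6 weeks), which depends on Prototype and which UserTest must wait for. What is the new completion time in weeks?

30

Originally the product launch takes 24 weeks.
With Z inserted, UserTest now waits for max(Prototype, Z).
New critical path: Prototype→Z→UserTest→Retail = 7+6+8+9 = 30 ⇒ 30 weeks.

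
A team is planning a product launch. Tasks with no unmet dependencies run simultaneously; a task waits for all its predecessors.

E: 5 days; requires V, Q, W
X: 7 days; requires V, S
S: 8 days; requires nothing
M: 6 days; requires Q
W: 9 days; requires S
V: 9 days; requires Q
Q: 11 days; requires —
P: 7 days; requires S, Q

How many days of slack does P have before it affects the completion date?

9

Critical path: Q→V→X = 11+9+7 = 27, so the finish is 27 days.
P finishes as early as 18 and must finish by 27.
Slack of P = 20 − 11 = 9 days.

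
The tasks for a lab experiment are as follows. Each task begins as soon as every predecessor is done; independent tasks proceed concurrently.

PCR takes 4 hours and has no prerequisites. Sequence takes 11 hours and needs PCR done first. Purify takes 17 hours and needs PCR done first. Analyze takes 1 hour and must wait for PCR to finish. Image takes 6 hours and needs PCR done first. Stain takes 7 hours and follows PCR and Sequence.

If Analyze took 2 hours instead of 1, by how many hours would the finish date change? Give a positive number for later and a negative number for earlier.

As given, the longest chain is PCR→Sequence→Stain = 4+11+7 = 22, so the finish is 22 hours.
Analyze has 17 hours of float (longest path through it is 5).
The critical path is still PCR→Sequence→Stain; finish is now 22 hours.
Change in finish: 22 − 22 = +0 hours.

0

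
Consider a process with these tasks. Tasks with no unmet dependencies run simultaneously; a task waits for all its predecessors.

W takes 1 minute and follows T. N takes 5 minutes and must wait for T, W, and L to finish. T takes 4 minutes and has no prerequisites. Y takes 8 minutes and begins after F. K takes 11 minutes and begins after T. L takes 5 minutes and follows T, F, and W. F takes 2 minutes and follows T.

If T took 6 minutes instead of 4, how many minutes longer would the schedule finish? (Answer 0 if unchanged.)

2

Critical path before the change: T→F→L→N = 4+2+5+5 = 16 giving 16 minutes.
Since T is critical, the +2 change carries straight to that chain (now 18 minutes).
The critical path is still T→F→L→N; finish is now 18 minutes.
Change in finish: 18 − 16 = +2 minutes.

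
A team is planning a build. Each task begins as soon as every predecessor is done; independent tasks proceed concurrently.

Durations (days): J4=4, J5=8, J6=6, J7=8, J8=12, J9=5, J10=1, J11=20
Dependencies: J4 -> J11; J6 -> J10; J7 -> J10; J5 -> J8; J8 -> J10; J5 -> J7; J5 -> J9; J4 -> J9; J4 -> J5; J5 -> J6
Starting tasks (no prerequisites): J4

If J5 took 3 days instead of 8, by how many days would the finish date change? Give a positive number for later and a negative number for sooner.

-1

Baseline: J4→J5→J8→J10 = 4+8+12+1 = 25 → 25 days.
Since J5 is critical, the -5 change carries straight to that chain (now 20 days).
New critical path: J4→J11 = 4+20 = 24 ⇒ 24 days.
Change in finish: 24 − 25 = -1 days.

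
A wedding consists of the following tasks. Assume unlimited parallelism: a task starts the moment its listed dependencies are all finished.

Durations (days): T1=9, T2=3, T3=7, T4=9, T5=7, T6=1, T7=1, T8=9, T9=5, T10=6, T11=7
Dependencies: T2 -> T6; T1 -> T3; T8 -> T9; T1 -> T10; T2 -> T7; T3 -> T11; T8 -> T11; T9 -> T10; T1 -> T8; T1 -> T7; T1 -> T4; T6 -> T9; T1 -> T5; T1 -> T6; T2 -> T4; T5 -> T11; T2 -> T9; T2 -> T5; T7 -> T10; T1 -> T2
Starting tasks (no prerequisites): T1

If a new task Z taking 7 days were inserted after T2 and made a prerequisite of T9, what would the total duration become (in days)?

Originally the wedding takes 29 days.
With Z inserted, T9 now waits for max(T6, T2, T8, Z).
New critical path: T1→T2→Z→T9→T10 = 9+3+7+5+6 = 30 ⇒ 30 days.

30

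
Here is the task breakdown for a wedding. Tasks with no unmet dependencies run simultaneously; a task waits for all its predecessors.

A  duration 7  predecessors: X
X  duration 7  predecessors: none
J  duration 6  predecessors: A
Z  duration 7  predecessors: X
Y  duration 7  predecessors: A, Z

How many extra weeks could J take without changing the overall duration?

1

The longest chain is X→Z→Y = 7+7+7 = 21; overall finish 21 weeks.
The longest chain containing J totals 20 weeks.
Slack of J = 15 − 14 = 1 week.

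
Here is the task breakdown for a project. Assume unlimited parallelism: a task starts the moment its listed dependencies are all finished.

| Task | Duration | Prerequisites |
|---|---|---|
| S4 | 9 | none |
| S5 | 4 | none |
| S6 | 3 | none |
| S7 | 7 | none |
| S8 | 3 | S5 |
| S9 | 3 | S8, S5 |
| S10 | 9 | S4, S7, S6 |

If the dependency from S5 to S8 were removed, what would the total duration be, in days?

Before: longest chain S4→S10 = 9+9 = 18, finish 18.
Without S5→S8, S8's earliest start moves from 4 to 0.
After: S4→S10 = 9+9 = 18 → 18 days.

18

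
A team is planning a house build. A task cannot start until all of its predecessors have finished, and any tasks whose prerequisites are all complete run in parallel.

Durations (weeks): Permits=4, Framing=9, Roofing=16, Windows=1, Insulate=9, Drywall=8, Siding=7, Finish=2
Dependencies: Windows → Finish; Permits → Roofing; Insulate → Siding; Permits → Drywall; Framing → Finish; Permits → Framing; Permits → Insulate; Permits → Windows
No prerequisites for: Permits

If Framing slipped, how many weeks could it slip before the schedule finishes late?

Permits→Roofing = 4+16 = 20 sets the makespan at 20 weeks.
Framing finishes as early as 13 and must finish by 18.
Float = 20 − 15 = 5.

5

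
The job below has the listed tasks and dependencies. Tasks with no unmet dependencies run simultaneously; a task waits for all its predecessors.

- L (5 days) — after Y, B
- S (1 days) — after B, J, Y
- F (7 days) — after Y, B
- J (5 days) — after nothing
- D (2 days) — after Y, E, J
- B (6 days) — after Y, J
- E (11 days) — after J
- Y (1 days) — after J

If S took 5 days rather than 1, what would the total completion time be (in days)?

19

Baseline: J→Y→B→F = 5+1+6+7 = 19 → 19 days.
S has 6 days of float (longest path through it is 13).
The critical path is still J→Y→B→F; finish is now 19 days.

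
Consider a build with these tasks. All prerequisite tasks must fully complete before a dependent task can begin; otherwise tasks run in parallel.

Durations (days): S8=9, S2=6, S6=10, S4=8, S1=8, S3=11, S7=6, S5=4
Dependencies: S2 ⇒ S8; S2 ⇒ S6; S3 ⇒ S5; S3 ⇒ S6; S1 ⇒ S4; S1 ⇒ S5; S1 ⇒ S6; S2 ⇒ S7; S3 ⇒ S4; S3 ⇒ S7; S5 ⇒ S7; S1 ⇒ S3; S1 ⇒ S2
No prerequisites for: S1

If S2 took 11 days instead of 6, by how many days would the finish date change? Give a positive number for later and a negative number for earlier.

0

Actual critical path: S1→S3→S5→S7 = 8+11+4+6 = 29 ⇒ 29 days.
S2 is off the critical path — its longest chain is 24 days, giving 5 of slack.
New critical path: S1→S2→S6 = 8+11+10 = 29 ⇒ 29 days.
Change in finish: 29 − 29 = +0 days.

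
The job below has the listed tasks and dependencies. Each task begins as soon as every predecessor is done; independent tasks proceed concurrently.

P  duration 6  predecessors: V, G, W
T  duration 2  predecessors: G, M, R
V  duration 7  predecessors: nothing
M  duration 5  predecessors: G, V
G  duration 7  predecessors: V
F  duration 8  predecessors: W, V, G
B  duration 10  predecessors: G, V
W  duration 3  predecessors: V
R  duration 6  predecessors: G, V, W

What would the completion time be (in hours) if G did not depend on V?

18

With the dependency in place, V→G→B = 7+7+10 = 24 sets the finish at 24 hours.
Without V→G, G's earliest start moves from 7 to 0.
The longest chain is now V→W→R→T = 7+3+6+2 = 18, so the job takes 18 hours.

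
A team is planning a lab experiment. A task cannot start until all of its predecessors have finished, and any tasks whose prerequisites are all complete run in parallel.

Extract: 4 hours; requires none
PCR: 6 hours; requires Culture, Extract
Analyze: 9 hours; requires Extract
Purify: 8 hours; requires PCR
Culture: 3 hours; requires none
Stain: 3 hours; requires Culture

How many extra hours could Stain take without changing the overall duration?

12

The longest chain is Extract→PCR→Purify = 4+6+8 = 18; overall finish 18 hours.
The longest chain containing Stain totals 6 hours.
Float = 18 − 6 = 12.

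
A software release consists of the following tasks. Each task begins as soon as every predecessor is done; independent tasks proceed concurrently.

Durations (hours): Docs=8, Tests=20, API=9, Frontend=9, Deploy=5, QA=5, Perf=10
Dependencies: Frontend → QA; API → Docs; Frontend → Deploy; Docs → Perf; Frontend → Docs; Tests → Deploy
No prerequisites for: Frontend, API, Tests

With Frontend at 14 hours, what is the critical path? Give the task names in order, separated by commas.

The binding path is Frontend→Docs→Perf = 9+8+10 = 27; finish at 27 hours.
Since Frontend is critical, the +5 change carries straight to that chain (now 32 hours).
The critical path is still Frontend→Docs→Perf; finish is now 32 hours.

Frontend, Docs, Perf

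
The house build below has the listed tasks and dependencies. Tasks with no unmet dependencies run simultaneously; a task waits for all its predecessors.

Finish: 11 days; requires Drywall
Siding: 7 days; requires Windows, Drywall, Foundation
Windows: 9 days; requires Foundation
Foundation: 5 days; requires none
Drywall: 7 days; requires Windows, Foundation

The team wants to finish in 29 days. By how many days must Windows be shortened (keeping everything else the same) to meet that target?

3

Current finish: 32 days; target: 29.
Windows is on every critical path, so each day cut from Windows cuts the finish by one (this holds down to a finish of 24).
Need 32 − 29 = 3 days off Windows → Windows becomes 6 days, finish becomes 29.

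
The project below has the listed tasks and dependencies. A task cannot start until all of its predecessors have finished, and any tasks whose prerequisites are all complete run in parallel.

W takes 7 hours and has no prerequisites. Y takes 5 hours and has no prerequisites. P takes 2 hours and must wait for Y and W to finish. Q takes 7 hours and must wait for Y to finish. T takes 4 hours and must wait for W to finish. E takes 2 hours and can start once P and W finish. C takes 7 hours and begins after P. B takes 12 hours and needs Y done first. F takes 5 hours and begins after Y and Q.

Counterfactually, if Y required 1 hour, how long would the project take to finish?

Actual critical path: Y→Q→F = 5+7+5 = 17 ⇒ 17 hours.
Y is on the critical path; changing it to 1 makes that path 13 hours.
Now W→P→C = 7+2+7 = 16 is longest, so the finish becomes 16 hours.

16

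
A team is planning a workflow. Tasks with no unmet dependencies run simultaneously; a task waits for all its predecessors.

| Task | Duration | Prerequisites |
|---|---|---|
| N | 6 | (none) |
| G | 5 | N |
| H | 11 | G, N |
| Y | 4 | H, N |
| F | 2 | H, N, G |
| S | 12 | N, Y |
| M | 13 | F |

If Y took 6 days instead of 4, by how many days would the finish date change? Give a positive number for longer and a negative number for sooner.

As given, the longest chain is N→G→H→Y→S = 6+5+11+4+12 = 38, so the finish is 38 days.
Y lies on that path, so at 6 days the path becomes 40 days.
No other chain overtakes it, so the finish is 40 days.
Change in finish: 40 − 38 = +2 days.

2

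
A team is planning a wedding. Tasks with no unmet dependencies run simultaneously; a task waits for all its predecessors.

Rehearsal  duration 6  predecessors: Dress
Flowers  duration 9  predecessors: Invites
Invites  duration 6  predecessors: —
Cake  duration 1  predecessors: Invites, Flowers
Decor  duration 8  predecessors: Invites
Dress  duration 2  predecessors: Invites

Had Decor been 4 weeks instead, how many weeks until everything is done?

The binding path is Invites→Flowers→Cake = 6+9+1 = 16; finish at 16 weeks.
The longest path through Decor is only 14 weeks, so Decor has float 2.
That remains the longest chain; total 16 weeks.

16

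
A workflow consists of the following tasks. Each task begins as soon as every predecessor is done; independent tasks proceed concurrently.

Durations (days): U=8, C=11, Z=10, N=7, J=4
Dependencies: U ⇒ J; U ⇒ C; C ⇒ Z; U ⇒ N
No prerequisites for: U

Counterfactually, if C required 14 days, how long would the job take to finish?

32

As given, the longest chain is U→C→Z = 8+11+10 = 29, so the finish is 29 days.
C is on the critical path; changing it to 14 makes that path 32 days.
No other chain overtakes it, so the finish is 32 days.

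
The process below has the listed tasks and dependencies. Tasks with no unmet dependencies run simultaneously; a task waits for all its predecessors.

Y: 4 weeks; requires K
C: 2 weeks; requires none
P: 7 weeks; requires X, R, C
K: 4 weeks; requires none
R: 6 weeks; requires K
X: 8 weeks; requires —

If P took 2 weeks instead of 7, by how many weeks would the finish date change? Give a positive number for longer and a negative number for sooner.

Critical path before the change: K→R→P = 4+6+7 = 17 giving 17 weeks.
P lies on that path, so at 2 weeks the path becomes 12 weeks.
That remains the longest chain; total 12 weeks.
Change in finish: 12 − 17 = -5 weeks.

-5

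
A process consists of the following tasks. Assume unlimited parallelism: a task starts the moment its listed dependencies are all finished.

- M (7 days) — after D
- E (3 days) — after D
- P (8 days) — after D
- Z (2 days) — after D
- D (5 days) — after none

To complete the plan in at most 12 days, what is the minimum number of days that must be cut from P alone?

1

Current finish: 13 days; target: 12.
P is on every critical path, so each day cut from P cuts the finish by one (this holds down to a finish of 12).
Need 13 − 12 = 1 day off P → P becomes 7 days, finish becomes 12.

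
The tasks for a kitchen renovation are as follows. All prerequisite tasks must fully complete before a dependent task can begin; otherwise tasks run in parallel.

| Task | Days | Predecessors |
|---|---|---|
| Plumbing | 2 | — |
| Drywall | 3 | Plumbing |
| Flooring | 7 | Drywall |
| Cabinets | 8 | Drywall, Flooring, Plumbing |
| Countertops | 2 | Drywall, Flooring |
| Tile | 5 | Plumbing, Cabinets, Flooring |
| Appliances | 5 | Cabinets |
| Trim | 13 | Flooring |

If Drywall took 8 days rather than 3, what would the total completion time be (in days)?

30

Baseline: Plumbing→Drywall→Flooring→Cabinets→Tile = 2+3+7+8+5 = 25 → 25 days.
Drywall is on the critical path; changing it to 8 makes that path 30 days.
That remains the longest chain; total 30 days.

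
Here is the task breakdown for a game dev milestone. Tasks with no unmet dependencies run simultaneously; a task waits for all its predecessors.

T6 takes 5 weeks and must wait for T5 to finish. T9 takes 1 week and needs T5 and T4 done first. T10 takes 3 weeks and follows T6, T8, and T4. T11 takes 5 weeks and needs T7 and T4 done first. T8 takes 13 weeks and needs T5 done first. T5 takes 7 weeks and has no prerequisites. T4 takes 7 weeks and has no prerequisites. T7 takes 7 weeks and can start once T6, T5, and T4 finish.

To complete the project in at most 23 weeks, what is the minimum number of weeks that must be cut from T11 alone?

Current finish: 24 weeks; target: 23.
T11 is on every critical path, so each week cut from T11 cuts the finish by one (this holds down to a finish of 23).
Need 24 − 23 = 1 week off T11 → T11 becomes 4 weeks, finish becomes 23.

1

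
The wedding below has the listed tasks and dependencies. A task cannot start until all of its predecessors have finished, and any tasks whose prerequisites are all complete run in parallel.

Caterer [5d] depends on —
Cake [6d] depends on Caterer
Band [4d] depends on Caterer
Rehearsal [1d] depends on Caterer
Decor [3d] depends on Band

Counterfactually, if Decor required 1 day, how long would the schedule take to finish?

As given, the longest chain is Caterer→Band→Decor = 5+4+3 = 12, so the finish is 12 days.
Decor lies on that path, so at 1 day the path becomes 10 days.
Now Caterer→Cake = 5+6 = 11 is longest, so the finish becomes 11 days.

11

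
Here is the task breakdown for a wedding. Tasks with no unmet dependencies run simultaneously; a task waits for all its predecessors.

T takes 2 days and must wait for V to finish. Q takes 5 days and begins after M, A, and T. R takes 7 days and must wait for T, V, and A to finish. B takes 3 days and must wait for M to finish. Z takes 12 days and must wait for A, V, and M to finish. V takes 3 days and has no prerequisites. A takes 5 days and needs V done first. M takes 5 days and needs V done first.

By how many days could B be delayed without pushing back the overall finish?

V→A→Z = 3+5+12 = 20 sets the makespan at 20 days.
The longest chain containing B totals 11 days.
Slack of B = 17 − 8 = 9 days.

9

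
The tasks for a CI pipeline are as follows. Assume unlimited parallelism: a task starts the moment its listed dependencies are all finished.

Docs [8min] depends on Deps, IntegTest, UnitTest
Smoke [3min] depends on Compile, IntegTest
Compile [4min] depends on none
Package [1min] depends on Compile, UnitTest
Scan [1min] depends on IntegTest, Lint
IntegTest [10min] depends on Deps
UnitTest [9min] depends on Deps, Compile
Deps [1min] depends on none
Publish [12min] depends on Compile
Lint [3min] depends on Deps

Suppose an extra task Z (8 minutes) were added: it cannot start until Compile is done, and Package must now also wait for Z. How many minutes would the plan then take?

21

Originally the plan takes 21 minutes.
With Z inserted, Package now waits for max(Compile, UnitTest, Z).
New critical path: Compile→UnitTest→Docs = 4+9+8 = 21 ⇒ 21 minutes.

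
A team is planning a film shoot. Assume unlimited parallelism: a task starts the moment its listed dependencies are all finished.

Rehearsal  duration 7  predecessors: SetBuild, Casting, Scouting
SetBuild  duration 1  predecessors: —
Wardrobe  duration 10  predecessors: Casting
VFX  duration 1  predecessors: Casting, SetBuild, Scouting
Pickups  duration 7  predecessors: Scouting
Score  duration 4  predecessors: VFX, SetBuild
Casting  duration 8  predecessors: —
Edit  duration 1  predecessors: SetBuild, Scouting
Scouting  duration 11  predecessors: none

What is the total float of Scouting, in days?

0

Critical path: Casting→Wardrobe = 8+10 = 18, so the finish is 18 days.
Scouting finishes as early as 11 and must finish by 11.
So Scouting can slip 11 − 11 = 0 days.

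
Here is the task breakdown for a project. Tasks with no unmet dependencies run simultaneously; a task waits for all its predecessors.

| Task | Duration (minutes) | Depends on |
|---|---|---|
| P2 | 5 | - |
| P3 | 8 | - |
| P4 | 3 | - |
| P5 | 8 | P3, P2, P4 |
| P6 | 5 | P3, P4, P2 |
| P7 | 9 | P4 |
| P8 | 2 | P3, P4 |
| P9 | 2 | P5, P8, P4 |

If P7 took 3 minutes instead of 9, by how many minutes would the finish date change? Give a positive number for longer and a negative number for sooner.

Baseline: P3→P5→P9 = 8+8+2 = 18 → 18 minutes.
P7 is off the critical path — its longest chain is 12 minutes, giving 6 of slack.
The critical path is still P3→P5→P9; finish is now 18 minutes.
Change in finish: 18 − 18 = +0 minutes.

0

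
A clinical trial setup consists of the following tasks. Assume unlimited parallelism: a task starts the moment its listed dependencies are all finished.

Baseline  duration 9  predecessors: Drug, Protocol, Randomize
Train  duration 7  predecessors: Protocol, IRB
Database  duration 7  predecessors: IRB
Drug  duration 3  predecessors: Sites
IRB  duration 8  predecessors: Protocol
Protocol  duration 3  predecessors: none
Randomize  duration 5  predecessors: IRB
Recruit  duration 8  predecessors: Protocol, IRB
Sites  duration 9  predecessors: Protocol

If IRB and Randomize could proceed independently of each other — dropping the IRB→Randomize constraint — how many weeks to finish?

With the dependency in place, Protocol→IRB→Randomize→Baseline = 3+8+5+9 = 25 sets the finish at 25 weeks.
Without IRB→Randomize, Randomize's earliest start moves from 11 to 0.
The longest chain is now Protocol→Sites→Drug→Baseline = 3+9+3+9 = 24, so the schedule takes 24 weeks.

24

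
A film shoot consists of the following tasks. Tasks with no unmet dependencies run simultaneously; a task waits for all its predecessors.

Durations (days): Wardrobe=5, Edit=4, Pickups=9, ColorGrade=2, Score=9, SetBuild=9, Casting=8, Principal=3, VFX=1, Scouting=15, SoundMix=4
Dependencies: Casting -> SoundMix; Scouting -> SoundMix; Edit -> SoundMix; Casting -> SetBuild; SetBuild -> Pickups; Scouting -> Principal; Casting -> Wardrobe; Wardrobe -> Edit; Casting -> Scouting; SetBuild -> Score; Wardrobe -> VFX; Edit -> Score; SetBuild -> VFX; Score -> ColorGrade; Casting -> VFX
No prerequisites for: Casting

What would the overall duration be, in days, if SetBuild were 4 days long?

28

Critical path before the change: Casting→SetBuild→Score→ColorGrade = 8+9+9+2 = 28 giving 28 days.
Since SetBuild is critical, the -5 change carries straight to that chain (now 23 days).
The binding chain switches to Casting→Wardrobe→Edit→Score→ColorGrade = 8+5+4+9+2 = 28; finish 28 days.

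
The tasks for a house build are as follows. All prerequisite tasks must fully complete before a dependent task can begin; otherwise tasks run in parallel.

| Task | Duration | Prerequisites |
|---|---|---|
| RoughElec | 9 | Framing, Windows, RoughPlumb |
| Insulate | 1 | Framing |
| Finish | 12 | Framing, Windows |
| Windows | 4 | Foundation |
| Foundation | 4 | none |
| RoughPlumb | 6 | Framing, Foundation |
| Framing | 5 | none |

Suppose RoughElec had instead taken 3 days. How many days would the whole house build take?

20

The binding path is Framing→RoughPlumb→RoughElec = 5+6+9 = 20; finish at 20 days.
RoughElec lies on that path, so at 3 days the path becomes 14 days.
The binding chain switches to Foundation→Windows→Finish = 4+4+12 = 20; finish 20 days.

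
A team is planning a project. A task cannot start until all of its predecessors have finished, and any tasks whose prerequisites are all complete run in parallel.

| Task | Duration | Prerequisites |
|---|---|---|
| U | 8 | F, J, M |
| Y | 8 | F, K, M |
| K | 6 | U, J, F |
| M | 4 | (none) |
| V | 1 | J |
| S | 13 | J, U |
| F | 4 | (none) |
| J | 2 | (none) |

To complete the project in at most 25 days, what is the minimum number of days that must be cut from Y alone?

Current finish: 26 days; target: 25.
Y is on every critical path, so each day cut from Y cuts the finish by one (this holds down to a finish of 25).
Need 26 − 25 = 1 day off Y → Y becomes 7 days, finish becomes 25.

1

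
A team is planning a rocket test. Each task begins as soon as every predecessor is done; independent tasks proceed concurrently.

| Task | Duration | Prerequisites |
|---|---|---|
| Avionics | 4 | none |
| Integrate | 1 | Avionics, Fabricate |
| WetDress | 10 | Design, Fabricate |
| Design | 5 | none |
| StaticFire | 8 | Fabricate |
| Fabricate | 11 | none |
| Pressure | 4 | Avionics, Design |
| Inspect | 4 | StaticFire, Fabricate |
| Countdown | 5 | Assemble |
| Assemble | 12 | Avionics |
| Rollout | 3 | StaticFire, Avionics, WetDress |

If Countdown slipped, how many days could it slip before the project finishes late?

Fabricate→WetDress→Rollout = 11+10+3 = 24 sets the makespan at 24 days.
The longest chain containing Countdown totals 21 days.
So Countdown can slip 24 − 21 = 3 days.

3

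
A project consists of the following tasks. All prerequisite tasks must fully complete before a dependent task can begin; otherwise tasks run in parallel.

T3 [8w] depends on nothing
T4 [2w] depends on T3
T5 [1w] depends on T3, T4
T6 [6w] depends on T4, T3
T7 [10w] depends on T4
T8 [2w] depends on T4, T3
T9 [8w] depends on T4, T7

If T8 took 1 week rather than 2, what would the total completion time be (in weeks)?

As given, the longest chain is T3→T4→T7→T9 = 8+2+10+8 = 28, so the finish is 28 weeks.
The longest path through T8 is only 12 weeks, so T8 has float 16.
No other chain overtakes it, so the finish is 28 weeks.

28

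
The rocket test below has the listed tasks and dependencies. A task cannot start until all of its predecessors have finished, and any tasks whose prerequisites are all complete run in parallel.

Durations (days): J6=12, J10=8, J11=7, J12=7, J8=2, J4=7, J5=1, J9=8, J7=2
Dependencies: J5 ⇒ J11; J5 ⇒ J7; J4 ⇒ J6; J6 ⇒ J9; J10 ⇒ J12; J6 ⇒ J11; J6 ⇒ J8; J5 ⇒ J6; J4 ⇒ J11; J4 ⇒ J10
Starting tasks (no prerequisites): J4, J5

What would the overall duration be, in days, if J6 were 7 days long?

The binding path is J4→J6→J9 = 7+12+8 = 27; finish at 27 days.
J6 is on the critical path; changing it to 7 makes that path 22 days.
No other chain overtakes it, so the finish is 22 days.

22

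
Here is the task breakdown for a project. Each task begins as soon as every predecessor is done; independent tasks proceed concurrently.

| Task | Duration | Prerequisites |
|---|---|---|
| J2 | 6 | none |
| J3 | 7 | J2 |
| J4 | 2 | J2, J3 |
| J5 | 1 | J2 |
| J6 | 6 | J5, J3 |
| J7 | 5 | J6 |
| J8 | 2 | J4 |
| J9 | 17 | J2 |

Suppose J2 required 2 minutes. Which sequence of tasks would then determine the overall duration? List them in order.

J2, J3, J6, J7

As given, the longest chain is J2→J3→J6→J7 = 6+7+6+5 = 24, so the finish is 24 minutes.
J2 lies on that path, so at 2 minutes the path becomes 20 minutes.
No other chain overtakes it, so the finish is 20 minutes.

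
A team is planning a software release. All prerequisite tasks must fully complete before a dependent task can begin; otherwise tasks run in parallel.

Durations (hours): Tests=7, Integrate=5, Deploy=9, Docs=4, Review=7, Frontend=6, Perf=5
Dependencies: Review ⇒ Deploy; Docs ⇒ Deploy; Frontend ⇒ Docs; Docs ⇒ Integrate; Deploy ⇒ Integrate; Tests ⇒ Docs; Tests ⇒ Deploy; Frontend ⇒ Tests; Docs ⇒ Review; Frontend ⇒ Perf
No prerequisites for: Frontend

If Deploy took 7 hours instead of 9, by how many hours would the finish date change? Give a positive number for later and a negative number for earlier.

-2

Actual critical path: Frontend→Tests→Docs→Review→Deploy→Integrate = 6+7+4+7+9+5 = 38 ⇒ 38 hours.
Since Deploy is critical, the -2 change carries straight to that chain (now 36 hours).
That remains the longest chain; total 36 hours.
Change in finish: 36 − 38 = -2 hours.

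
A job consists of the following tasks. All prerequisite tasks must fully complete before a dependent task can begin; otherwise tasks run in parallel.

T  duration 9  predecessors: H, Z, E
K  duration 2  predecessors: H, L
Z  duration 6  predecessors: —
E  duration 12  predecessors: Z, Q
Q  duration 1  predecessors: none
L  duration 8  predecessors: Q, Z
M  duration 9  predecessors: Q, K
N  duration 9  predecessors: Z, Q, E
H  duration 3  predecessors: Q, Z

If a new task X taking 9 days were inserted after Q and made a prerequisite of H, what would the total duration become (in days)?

Originally the job takes 27 days.
With X inserted, H now waits for max(Q, Z, X).
New critical path: Z→E→N = 6+12+9 = 27 ⇒ 27 days.

27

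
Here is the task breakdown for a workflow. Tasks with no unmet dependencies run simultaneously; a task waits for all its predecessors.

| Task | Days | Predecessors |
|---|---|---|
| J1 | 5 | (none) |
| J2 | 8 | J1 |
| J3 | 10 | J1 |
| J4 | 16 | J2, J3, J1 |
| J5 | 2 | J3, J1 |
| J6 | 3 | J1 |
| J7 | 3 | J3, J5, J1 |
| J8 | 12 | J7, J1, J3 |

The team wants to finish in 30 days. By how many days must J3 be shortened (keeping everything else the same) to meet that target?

Current finish: 32 days; target: 30.
J3 is on every critical path, so each day cut from J3 cuts the finish by one (this holds down to a finish of 29).
Need 32 − 30 = 2 days off J3 → J3 becomes 8 days, finish becomes 30.

2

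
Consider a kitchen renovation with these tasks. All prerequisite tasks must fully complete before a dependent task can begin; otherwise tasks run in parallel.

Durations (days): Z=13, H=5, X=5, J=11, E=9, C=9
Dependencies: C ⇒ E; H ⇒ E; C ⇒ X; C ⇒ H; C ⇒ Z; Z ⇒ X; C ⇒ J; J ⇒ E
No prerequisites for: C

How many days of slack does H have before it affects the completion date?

6

The longest chain is C→J→E = 9+11+9 = 29; overall finish 29 days.
Longest path through H: 23 days (earliest finish 14, latest finish 20).
Slack of H = 15 − 9 = 6 days.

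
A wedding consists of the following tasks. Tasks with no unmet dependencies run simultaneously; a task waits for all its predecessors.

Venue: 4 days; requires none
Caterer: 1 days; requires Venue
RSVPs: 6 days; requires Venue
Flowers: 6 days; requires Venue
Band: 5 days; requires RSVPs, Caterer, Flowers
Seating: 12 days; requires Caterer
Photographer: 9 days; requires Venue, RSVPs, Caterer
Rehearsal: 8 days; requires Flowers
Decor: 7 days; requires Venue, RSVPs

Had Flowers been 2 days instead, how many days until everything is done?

19

Critical path before the change: Venue→RSVPs→Photographer = 4+6+9 = 19 giving 19 days.
The longest path through Flowers is only 18 days, so Flowers has float 1.
That remains the longest chain; total 19 days.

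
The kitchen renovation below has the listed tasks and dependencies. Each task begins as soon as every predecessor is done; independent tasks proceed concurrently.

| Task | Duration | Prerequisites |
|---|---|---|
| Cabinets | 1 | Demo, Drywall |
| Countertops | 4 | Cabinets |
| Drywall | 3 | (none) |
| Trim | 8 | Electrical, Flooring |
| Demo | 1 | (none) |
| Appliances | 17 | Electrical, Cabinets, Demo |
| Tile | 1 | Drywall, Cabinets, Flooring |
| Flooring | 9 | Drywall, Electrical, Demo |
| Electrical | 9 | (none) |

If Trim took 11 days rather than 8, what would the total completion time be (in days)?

Baseline: Electrical→Flooring→Trim = 9+9+8 = 26 → 26 days.
Trim is on the critical path; changing it to 11 makes that path 29 days.
That remains the longest chain; total 29 days.

29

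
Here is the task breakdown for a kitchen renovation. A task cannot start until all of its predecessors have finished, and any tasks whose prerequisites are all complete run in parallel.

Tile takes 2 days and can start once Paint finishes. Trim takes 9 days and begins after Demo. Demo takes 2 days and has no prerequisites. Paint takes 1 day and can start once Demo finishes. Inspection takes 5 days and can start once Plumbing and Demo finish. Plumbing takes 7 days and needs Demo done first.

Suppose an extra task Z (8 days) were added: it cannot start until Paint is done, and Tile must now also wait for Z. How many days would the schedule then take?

Originally the schedule takes 14 days.
With Z inserted, Tile now waits for max(Paint, Z).
New critical path: Demo→Plumbing→Inspection = 2+7+5 = 14 ⇒ 14 days.

14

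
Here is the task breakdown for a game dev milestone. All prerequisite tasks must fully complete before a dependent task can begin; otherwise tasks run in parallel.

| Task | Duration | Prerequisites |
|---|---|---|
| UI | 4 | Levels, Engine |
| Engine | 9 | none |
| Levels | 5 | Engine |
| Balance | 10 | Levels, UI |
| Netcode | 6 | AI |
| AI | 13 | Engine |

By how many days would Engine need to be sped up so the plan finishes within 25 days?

Current finish: 28 days; target: 25.
Engine is on every critical path, so each day cut from Engine cuts the finish by one (this holds down to a finish of 20).
Need 28 − 25 = 3 days off Engine → Engine becomes 6 days, finish becomes 25.

3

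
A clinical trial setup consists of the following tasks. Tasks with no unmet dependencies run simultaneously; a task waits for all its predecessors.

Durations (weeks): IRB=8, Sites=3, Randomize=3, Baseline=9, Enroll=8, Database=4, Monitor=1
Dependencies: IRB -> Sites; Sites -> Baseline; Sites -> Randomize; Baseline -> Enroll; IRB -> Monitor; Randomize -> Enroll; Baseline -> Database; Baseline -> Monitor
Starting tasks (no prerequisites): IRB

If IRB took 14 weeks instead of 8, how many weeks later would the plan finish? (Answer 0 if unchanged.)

Baseline: IRB→Sites→Baseline→Enroll = 8+3+9+8 = 28 → 28 weeks.
IRB is on the critical path; changing it to 14 makes that path 34 weeks.
The critical path is still IRB→Sites→Baseline→Enroll; finish is now 34 weeks.
Change in finish: 34 − 28 = +6 weeks.

6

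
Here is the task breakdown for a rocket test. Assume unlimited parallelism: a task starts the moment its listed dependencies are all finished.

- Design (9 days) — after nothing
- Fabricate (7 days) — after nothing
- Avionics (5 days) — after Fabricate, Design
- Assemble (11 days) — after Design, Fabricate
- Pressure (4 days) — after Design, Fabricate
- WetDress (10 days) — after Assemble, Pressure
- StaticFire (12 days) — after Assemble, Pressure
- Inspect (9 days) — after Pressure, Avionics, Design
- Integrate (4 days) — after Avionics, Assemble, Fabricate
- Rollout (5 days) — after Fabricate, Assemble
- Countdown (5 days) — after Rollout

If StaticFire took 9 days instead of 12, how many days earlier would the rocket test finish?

Actual critical path: Design→Assemble→StaticFire = 9+11+12 = 32 ⇒ 32 days.
Since StaticFire is critical, the -3 change carries straight to that chain (now 29 days).
The binding chain switches to Design→Assemble→WetDress = 9+11+10 = 30; finish 30 days.
Change in finish: 30 − 32 = -2 days.

2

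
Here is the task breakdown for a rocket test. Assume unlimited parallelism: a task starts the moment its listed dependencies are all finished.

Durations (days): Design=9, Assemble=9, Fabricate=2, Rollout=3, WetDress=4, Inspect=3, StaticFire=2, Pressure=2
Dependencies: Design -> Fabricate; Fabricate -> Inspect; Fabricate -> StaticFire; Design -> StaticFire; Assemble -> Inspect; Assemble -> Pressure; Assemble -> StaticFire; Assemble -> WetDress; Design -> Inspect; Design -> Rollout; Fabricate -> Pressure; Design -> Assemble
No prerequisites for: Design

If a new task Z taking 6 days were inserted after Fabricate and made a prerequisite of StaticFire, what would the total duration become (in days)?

22

Originally the plan takes 22 days.
With Z inserted, StaticFire now waits for max(Design, Fabricate, Assemble, Z).
New critical path: Design→Assemble→WetDress = 9+9+4 = 22 ⇒ 22 days.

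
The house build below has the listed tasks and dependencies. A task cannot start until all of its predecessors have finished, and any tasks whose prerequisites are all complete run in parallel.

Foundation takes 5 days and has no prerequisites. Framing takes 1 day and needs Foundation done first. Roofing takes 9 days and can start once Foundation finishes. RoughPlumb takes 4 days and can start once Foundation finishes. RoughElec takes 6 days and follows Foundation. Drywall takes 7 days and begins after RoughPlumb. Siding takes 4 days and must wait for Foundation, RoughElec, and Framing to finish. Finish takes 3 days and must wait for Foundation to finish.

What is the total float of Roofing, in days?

2

Foundation→RoughPlumb→Drywall = 5+4+7 = 16 sets the makespan at 16 days.
Longest path through Roofing: 14 days (earliest finish 14, latest finish 16).
Float = 16 − 14 = 2.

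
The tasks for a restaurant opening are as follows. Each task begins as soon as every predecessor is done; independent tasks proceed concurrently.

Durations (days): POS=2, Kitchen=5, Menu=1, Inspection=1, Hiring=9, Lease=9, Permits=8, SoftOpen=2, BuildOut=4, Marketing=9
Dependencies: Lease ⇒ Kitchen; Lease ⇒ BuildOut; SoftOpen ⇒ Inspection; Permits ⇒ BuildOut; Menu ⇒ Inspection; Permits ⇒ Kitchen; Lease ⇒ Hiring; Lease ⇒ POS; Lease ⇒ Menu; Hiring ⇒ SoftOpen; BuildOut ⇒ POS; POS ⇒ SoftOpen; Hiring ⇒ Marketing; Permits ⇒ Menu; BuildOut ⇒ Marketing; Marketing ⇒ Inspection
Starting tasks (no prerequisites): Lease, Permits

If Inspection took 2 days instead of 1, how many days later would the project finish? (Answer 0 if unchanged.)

1

Actual critical path: Lease→Hiring→Marketing→Inspection = 9+9+9+1 = 28 ⇒ 28 days.
Since Inspection is critical, the +1 change carries straight to that chain (now 29 days).
That remains the longest chain; total 29 days.
Change in finish: 29 − 28 = +1 days.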